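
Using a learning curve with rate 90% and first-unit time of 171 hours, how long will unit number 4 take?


Formula: T_n = T_1 * (learning_rate)^(log2(n)) where learning_rate = rate/100
Doublings = log2(4) = 2
T_n = 171 * 0.9^2
T_n = 171 * 0.81 = 138.5 hours

138.5 hours


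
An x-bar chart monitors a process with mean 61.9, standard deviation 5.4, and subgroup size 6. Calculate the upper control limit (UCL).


UCL = 61.9 + 3 * 5.4 / sqrt(6)

68.51


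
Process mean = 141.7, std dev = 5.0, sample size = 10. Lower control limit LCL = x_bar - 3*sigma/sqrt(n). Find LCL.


LCL = 141.7 - 3 * 5.0 / sqrt(10)

136.96


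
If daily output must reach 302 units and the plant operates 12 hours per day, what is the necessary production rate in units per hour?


Formula: Production Rate = Daily Demand / Available Hours
Rate = 302 units/day / 12 hours/day
Rate = 25.2 units/hour

25.2 units/hour


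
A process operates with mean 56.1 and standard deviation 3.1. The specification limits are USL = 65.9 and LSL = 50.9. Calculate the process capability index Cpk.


Cpu = (65.9 - 56.1) / (3 * 3.1) = 1.05
Cpl = (56.1 - 50.9) / (3 * 3.1) = 0.56
Cpk = min(1.05, 0.56) = 0.56

0.56


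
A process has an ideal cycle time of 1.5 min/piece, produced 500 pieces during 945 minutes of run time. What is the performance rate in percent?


Formula: Performance = (Ideal CT * Total Count) / Run Time * 100
Ideal output time = 1.5 * 500 = 750.0 min
Performance = 750.0 / 945 * 100 = 79.4%

79.4%


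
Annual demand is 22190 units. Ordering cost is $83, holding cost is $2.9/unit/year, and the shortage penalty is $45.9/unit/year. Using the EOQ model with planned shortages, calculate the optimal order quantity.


Formula: EOQ* = sqrt(2DS/H) * sqrt((H+P)/P)
Base EOQ = sqrt(2*22190*83/2.9) = 1127.03 units
Correction = sqrt((2.9+45.9)/45.9) = 1.03111
EOQ* = 1127.03 * 1.03111 = 1162.1 units

1162.1 units


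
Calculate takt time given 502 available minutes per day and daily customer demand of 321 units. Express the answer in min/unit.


Formula: Takt Time = Available Production Time / Customer Demand
Takt = 502 min/day / 321 units/day
Takt = 1.56 min/unit

1.56 min/unit


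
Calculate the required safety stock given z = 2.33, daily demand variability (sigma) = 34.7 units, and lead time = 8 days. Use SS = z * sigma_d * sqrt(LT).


Formula: SS = z * sigma_d * sqrt(LT)
sqrt(LT) = sqrt(8) = 2.8284
SS = 2.33 * 34.7 * 2.8284
SS = 228.7 units

228.7 units


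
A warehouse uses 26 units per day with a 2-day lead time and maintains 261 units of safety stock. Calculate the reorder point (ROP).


Formula: ROP = (Daily Demand * Lead Time) + Safety Stock
Demand during lead time = 26 * 2 = 52 units
ROP = 52 + 261 = 313 units

313 units


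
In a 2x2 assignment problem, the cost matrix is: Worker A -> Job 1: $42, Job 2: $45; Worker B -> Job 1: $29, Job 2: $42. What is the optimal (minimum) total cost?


Option 1: A->1 + B->2 = $42 + $42 = $84
Option 2: A->2 + B->1 = $45 + $29 = $74
Min cost = min($84, $74) = $74

$74


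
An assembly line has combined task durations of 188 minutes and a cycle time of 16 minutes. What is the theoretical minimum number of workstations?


Formula: N_min = ceil(Sum of Task Times / Cycle Time)
N_min = ceil(188 min / 16 min) = ceil(11.75)
N_min = 12 stations

12


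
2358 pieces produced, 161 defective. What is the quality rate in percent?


Formula: Quality Rate = Good Pieces / Total Pieces * 100
Good pieces = 2358 - 161 = 2197
QR = 2197 / 2358 * 100 = 93.2%

93.2%


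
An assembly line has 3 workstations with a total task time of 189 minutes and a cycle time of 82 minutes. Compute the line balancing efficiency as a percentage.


Formula: Efficiency = Sum of Task Times / (N_stations * CT) * 100
Total station capacity = 3 stations * 82 min = 246 min
Efficiency = 189 / 246 * 100 = 76.8%

76.8%


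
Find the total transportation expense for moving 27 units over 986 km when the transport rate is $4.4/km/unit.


TC = dist * cost * units = 986 * 4.4 * 27 = $117136.80

$117136.80


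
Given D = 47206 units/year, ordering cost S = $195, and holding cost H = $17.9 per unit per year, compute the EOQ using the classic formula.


Formula: EOQ = sqrt(2 * D * S / H)
Numerator: 2 * 47206 * 195 = 18410340
2DS/H = 18410340 / 17.9 = 1028510.6
EOQ = sqrt(1028510.6) = 1014.2 units

1014.2 units


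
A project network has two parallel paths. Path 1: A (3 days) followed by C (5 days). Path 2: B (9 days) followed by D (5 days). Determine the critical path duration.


Path 1 = 3 + 5 = 8 days
Path 2 = 9 + 5 = 14 days
Duration = max(8, 14) = 14 days

14 days


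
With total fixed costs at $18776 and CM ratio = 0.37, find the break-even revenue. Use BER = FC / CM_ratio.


Formula: BER = Fixed Costs / Contribution Margin Ratio
BER = $18776 / 0.37
BER = $50745.95 (to the nearest cent)

$50745.95


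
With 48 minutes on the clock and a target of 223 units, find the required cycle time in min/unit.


Formula: CT = Available Time / Number of Units
CT = 48 min / 223 units
CT = 0.22 min/unit

0.22 min/unit


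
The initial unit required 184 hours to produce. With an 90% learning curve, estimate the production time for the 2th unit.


Formula: T_n = T_1 * (learning_rate)^(log2(n)) where learning_rate = rate/100
Doublings = log2(2) = 1
T_n = 184 * 0.9^1
T_n = 184 * 0.9 = 165.6 hours

165.6 hours


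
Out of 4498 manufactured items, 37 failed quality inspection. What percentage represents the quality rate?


Formula: Quality Rate = Good Pieces / Total Pieces * 100
Good pieces = 4498 - 37 = 4461
QR = 4461 / 4498 * 100 = 99.2%

99.2%


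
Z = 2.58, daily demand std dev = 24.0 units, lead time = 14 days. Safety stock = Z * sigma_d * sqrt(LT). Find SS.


Formula: SS = z * sigma_d * sqrt(LT)
sqrt(LT) = sqrt(14) = 3.7417
SS = 2.58 * 24.0 * 3.7417
SS = 231.7 units

231.7 units


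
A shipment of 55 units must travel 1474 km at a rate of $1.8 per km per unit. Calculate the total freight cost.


TC = dist * cost * units = 1474 * 1.8 * 55 = $145926.00

$145926.00


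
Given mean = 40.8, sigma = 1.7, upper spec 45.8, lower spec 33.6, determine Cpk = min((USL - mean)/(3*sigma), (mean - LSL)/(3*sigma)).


Cpu = (45.8 - 40.8) / (3 * 1.7) = 0.98
Cpl = (40.8 - 33.6) / (3 * 1.7) = 1.41
Cpk = min(0.98, 1.41) = 0.98

0.98


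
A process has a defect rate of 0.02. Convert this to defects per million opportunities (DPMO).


DPMO = defect_rate * 1000000 = 0.02 * 1000000

20000


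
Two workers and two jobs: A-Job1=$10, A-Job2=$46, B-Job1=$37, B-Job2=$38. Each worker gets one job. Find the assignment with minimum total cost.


Option 1: A->1 + B->2 = $10 + $38 = $48
Option 2: A->2 + B->1 = $46 + $37 = $83
Min cost = min($48, $83) = $48

$48


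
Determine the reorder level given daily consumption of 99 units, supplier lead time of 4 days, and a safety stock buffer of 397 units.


Formula: ROP = (Daily Demand * Lead Time) + Safety Stock
Demand during lead time = 99 * 4 = 396 units
ROP = 396 + 397 = 793 units

793 units


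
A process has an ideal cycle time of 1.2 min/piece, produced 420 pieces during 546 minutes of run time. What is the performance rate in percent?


Formula: Performance = (Ideal CT * Total Count) / Run Time * 100
Ideal output time = 1.2 * 420 = 504.0 min
Performance = 504.0 / 546 * 100 = 92.3%

92.3%


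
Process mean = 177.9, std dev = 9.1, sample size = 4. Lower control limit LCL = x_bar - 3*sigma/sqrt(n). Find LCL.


LCL = 177.9 - 3 * 9.1 / sqrt(4)

164.25


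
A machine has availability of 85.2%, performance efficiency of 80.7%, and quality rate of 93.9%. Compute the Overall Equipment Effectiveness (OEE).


Formula: OEE = Availability * Performance * Quality / 10000
A * P = 85.2% * 80.7% / 100 = 68.76%
OEE = 68.76% * 93.9% / 100 = 64.6%

64.6%


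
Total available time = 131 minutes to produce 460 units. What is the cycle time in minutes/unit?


Formula: CT = Available Time / Number of Units
CT = 131 min / 460 units
CT = 0.28 min/unit

0.28 min/unit


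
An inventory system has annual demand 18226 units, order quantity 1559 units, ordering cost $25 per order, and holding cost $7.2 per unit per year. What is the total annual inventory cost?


TC = 18226/1559 * 25 + 1559/2 * 7.2

$5904.67


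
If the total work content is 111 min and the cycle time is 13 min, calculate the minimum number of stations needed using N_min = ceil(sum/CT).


Formula: N_min = ceil(Sum of Task Times / Cycle Time)
N_min = ceil(111 min / 13 min) = ceil(8.5385)
N_min = 9 stations

9


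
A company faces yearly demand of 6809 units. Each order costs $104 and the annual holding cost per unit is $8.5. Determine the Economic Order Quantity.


Formula: EOQ = sqrt(2 * D * S / H)
Numerator: 2 * 6809 * 104 = 1416272
2DS/H = 1416272 / 8.5 = 166620.2
EOQ = sqrt(166620.2) = 408.2 units

408.2 units


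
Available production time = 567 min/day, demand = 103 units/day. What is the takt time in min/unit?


Formula: Takt Time = Available Production Time / Customer Demand
Takt = 567 min/day / 103 units/day
Takt = 5.5 min/unit

5.5 min/unit


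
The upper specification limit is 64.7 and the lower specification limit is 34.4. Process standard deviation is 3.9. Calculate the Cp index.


Cp = (64.7 - 34.4) / (6 * 3.9)

1.29


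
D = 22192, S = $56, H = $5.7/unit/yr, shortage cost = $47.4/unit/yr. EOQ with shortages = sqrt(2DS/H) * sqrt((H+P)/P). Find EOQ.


Formula: EOQ* = sqrt(2DS/H) * sqrt((H+P)/P)
Base EOQ = sqrt(2*22192*56/5.7) = 660.34 units
Correction = sqrt((5.7+47.4)/47.4) = 1.05842
EOQ* = 660.34 * 1.05842 = 698.9 units

698.9 units


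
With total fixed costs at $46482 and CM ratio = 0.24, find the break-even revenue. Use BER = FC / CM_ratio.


Formula: BER = Fixed Costs / Contribution Margin Ratio
BER = $46482 / 0.24
BER = $193675.00 (to the nearest cent)

$193675.00


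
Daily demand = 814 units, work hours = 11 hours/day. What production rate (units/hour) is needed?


Formula: Production Rate = Daily Demand / Available Hours
Rate = 814 units/day / 11 hours/day
Rate = 74.0 units/hour

74.0 units/hour


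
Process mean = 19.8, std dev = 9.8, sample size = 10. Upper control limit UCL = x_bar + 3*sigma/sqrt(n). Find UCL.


UCL = 19.8 + 3 * 9.8 / sqrt(10)

29.1


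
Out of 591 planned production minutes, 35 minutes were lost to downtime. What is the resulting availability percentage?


Formula: Availability = (Planned Time - Downtime) / Planned Time * 100
Uptime = 591 - 35 = 556 min
Availability = 556 / 591 * 100 = 94.1%

94.1%


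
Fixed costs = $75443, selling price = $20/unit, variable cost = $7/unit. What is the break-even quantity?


Formula: BEQ = Fixed Costs / (Price - Variable Cost)
Contribution margin = $20 - $7 = $13/unit
BEQ = ceil($75443 / $13/unit) = ceil(5803.31) = 5804 units

5804 units


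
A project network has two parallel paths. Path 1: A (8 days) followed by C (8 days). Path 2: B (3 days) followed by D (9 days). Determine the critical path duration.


Path 1 = 8 + 8 = 16 days
Path 2 = 3 + 9 = 12 days
Duration = max(16, 12) = 16 days

16 days


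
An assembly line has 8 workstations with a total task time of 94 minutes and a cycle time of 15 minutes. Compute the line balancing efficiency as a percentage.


Formula: Efficiency = Sum of Task Times / (N_stations * CT) * 100
Total station capacity = 8 stations * 15 min = 120 min
Efficiency = 94 / 120 * 100 = 78.3%

78.3%


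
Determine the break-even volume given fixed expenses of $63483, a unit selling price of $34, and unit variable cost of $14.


Formula: BEQ = Fixed Costs / (Price - Variable Cost)
Contribution margin = $34 - $14 = $20/unit
BEQ = ceil($63483 / $20/unit) = ceil(3174.15) = 3175 units

3175 units


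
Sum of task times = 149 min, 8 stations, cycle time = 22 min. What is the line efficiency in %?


Formula: Efficiency = Sum of Task Times / (N_stations * CT) * 100
Total station capacity = 8 stations * 22 min = 176 min
Efficiency = 149 / 176 * 100 = 84.7%

84.7%


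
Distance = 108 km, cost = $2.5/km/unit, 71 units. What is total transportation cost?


TC = dist * cost * units = 108 * 2.5 * 71 = $19170.00

$19170.00


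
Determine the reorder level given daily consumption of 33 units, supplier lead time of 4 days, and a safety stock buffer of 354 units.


Formula: ROP = (Daily Demand * Lead Time) + Safety Stock
Demand during lead time = 33 * 4 = 132 units
ROP = 132 + 354 = 486 units

486 units


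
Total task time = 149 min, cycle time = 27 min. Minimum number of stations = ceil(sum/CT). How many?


Formula: N_min = ceil(Sum of Task Times / Cycle Time)
N_min = ceil(149 min / 27 min) = ceil(5.5185)
N_min = 6 stations

6


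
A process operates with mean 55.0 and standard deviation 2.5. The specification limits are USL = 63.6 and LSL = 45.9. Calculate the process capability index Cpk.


Cpu = (63.6 - 55.0) / (3 * 2.5) = 1.15
Cpl = (55.0 - 45.9) / (3 * 2.5) = 1.21
Cpk = min(1.15, 1.21) = 1.15

1.15


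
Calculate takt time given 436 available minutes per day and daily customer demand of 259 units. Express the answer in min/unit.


Formula: Takt Time = Available Production Time / Customer Demand
Takt = 436 min/day / 259 units/day
Takt = 1.68 min/unit

1.68 min/unit


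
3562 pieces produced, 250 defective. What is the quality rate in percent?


Formula: Quality Rate = Good Pieces / Total Pieces * 100
Good pieces = 3562 - 250 = 3312
QR = 3312 / 3562 * 100 = 93.0%

93.0%


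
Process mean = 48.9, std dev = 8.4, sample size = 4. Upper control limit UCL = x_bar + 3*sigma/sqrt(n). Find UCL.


UCL = 48.9 + 3 * 8.4 / sqrt(4)

61.5


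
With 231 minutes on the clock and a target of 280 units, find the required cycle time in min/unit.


Formula: CT = Available Time / Number of Units
CT = 231 min / 280 units
CT = 0.83 min/unit

0.83 min/unit


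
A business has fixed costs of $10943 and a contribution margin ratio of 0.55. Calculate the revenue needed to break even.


Formula: BER = Fixed Costs / Contribution Margin Ratio
BER = $10943 / 0.55
BER = $19896.36 (to the nearest cent)

$19896.36


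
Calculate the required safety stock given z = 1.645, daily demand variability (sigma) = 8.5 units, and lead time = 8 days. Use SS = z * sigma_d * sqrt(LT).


Formula: SS = z * sigma_d * sqrt(LT)
sqrt(LT) = sqrt(8) = 2.8284
SS = 1.645 * 8.5 * 2.8284
SS = 39.5 units

39.5 units


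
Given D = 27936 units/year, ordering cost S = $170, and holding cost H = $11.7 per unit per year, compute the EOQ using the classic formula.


Formula: EOQ = sqrt(2 * D * S / H)
Numerator: 2 * 27936 * 170 = 9498240
2DS/H = 9498240 / 11.7 = 811815.4
EOQ = sqrt(811815.4) = 901.0 units

901.0 units


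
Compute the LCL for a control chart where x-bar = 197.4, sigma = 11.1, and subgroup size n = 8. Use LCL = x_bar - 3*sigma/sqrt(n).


LCL = 197.4 - 3 * 11.1 / sqrt(8)

185.63


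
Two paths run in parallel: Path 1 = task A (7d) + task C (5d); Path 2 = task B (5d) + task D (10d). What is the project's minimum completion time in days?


Path 1 = 7 + 5 = 12 days
Path 2 = 5 + 10 = 15 days
Duration = max(12, 15) = 15 days

15 days


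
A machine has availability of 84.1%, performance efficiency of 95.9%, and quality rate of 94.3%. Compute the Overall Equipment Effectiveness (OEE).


Formula: OEE = Availability * Performance * Quality / 10000
A * P = 84.1% * 95.9% / 100 = 80.65%
OEE = 80.65% * 94.3% / 100 = 76.1%

76.1%


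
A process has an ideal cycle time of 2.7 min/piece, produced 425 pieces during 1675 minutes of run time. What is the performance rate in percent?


Formula: Performance = (Ideal CT * Total Count) / Run Time * 100
Ideal output time = 2.7 * 425 = 1147.5 min
Performance = 1147.5 / 1675 * 100 = 68.5%

68.5%


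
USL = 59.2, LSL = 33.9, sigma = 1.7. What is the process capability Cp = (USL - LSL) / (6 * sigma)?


Cp = (59.2 - 33.9) / (6 * 1.7)

2.48


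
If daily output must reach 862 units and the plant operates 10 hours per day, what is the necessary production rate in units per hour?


Formula: Production Rate = Daily Demand / Available Hours
Rate = 862 units/day / 10 hours/day
Rate = 86.2 units/hour

86.2 units/hour


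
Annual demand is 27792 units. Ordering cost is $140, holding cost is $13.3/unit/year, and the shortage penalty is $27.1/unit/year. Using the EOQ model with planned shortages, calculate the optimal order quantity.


Formula: EOQ* = sqrt(2DS/H) * sqrt((H+P)/P)
Base EOQ = sqrt(2*27792*140/13.3) = 764.91 units
Correction = sqrt((13.3+27.1)/27.1) = 1.22097
EOQ* = 764.91 * 1.22097 = 933.9 units

933.9 units


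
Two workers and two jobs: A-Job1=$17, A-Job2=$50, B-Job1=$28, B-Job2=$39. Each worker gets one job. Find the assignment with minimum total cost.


Option 1: A->1 + B->2 = $17 + $39 = $56
Option 2: A->2 + B->1 = $50 + $28 = $78
Min cost = min($56, $78) = $56

$56


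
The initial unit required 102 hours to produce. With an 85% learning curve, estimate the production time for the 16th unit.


Formula: T_n = T_1 * (learning_rate)^(log2(n)) where learning_rate = rate/100
Doublings = log2(16) = 4
T_n = 102 * 0.85^4
T_n = 102 * 0.522 = 53.2 hours

53.2 hours


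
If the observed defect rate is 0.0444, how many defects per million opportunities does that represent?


DPMO = defect_rate * 1000000 = 0.0444 * 1000000

44400


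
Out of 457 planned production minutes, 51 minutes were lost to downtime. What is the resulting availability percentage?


Formula: Availability = (Planned Time - Downtime) / Planned Time * 100
Uptime = 457 - 51 = 406 min
Availability = 406 / 457 * 100 = 88.8%

88.8%


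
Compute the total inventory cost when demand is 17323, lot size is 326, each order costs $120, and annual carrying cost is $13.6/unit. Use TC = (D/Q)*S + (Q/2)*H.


TC = 17323/326 * 120 + 326/2 * 13.6

$8593.36


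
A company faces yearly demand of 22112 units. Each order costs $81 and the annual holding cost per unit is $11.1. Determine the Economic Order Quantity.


Formula: EOQ = sqrt(2 * D * S / H)
Numerator: 2 * 22112 * 81 = 3582144
2DS/H = 3582144 / 11.1 = 322715.7
EOQ = sqrt(322715.7) = 568.1 units

568.1 units


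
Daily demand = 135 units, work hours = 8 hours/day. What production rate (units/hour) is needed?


Formula: Production Rate = Daily Demand / Available Hours
Rate = 135 units/day / 8 hours/day
Rate = 16.9 units/hour

16.9 units/hour


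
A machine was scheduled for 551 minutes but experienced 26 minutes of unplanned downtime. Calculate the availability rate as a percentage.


Formula: Availability = (Planned Time - Downtime) / Planned Time * 100
Uptime = 551 - 26 = 525 min
Availability = 525 / 551 * 100 = 95.3%

95.3%


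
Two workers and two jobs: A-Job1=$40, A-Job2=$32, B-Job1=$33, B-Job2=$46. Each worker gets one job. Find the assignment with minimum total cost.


Option 1: A->1 + B->2 = $40 + $46 = $86
Option 2: A->2 + B->1 = $32 + $33 = $65
Min cost = min($86, $65) = $65

$65


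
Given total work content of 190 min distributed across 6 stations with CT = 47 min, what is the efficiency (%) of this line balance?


Formula: Efficiency = Sum of Task Times / (N_stations * CT) * 100
Total station capacity = 6 stations * 47 min = 282 min
Efficiency = 190 / 282 * 100 = 67.4%

67.4%


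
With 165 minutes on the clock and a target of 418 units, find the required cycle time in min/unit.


Formula: CT = Available Time / Number of Units
CT = 165 min / 418 units
CT = 0.39 min/unit

0.39 min/unit


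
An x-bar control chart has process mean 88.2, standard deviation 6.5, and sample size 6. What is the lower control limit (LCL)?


LCL = 88.2 - 3 * 6.5 / sqrt(6)

80.24


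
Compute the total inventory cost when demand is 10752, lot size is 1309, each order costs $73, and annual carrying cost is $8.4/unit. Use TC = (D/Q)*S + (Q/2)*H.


TC = 10752/1309 * 73 + 1309/2 * 8.4

$6097.41


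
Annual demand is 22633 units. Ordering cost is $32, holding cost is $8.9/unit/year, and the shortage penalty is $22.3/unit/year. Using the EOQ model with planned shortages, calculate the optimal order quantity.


Formula: EOQ* = sqrt(2DS/H) * sqrt((H+P)/P)
Base EOQ = sqrt(2*22633*32/8.9) = 403.43 units
Correction = sqrt((8.9+22.3)/22.3) = 1.18284
EOQ* = 403.43 * 1.18284 = 477.2 units

477.2 units


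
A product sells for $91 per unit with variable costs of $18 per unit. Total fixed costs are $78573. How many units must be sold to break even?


Formula: BEQ = Fixed Costs / (Price - Variable Cost)
Contribution margin = $91 - $18 = $73/unit
BEQ = ceil($78573 / $73/unit) = ceil(1076.34) = 1077 units

1077 units


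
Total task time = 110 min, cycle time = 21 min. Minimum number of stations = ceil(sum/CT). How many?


Formula: N_min = ceil(Sum of Task Times / Cycle Time)
N_min = ceil(110 min / 21 min) = ceil(5.2381)
N_min = 6 stations

6


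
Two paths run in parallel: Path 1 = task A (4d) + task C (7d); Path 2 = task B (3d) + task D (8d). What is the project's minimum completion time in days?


Path 1 = 4 + 7 = 11 days
Path 2 = 3 + 8 = 11 days
Duration = max(11, 11) = 11 days

11 days


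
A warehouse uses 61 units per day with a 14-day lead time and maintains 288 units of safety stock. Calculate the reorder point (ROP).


Formula: ROP = (Daily Demand * Lead Time) + Safety Stock
Demand during lead time = 61 * 14 = 854 units
ROP = 854 + 288 = 1142 units

1142 units


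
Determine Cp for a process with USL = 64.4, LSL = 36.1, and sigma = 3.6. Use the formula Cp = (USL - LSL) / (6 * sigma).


Cp = (64.4 - 36.1) / (6 * 3.6)

1.31


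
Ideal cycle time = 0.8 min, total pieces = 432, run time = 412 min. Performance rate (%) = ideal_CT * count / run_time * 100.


Formula: Performance = (Ideal CT * Total Count) / Run Time * 100
Ideal output time = 0.8 * 432 = 345.6 min
Performance = 345.6 / 412 * 100 = 83.9%

83.9%


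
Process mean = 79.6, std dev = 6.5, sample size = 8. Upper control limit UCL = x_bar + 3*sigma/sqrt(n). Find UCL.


UCL = 79.6 + 3 * 6.5 / sqrt(8)

86.49


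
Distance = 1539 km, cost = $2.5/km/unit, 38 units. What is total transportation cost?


TC = dist * cost * units = 1539 * 2.5 * 38 = $146205.00

$146205.00


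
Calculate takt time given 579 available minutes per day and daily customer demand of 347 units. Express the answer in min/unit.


Formula: Takt Time = Available Production Time / Customer Demand
Takt = 579 min/day / 347 units/day
Takt = 1.67 min/unit

1.67 min/unit


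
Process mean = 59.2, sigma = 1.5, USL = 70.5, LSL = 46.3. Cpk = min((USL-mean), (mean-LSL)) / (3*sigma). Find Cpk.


Cpu = (70.5 - 59.2) / (3 * 1.5) = 2.51
Cpl = (59.2 - 46.3) / (3 * 1.5) = 2.87
Cpk = min(2.51, 2.87) = 2.51

2.51


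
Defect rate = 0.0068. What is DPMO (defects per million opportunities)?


DPMO = defect_rate * 1000000 = 0.0068 * 1000000

6800


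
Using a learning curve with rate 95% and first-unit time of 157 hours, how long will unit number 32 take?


Formula: T_n = T_1 * (learning_rate)^(log2(n)) where learning_rate = rate/100
Doublings = log2(32) = 5
T_n = 157 * 0.95^5
T_n = 157 * 0.7738 = 121.5 hours

121.5 hours


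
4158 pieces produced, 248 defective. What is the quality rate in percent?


Formula: Quality Rate = Good Pieces / Total Pieces * 100
Good pieces = 4158 - 248 = 3910
QR = 3910 / 4158 * 100 = 94.0%

94.0%


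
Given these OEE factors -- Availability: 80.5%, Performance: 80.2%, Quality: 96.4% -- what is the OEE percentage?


Formula: OEE = Availability * Performance * Quality / 10000
A * P = 80.5% * 80.2% / 100 = 64.56%
OEE = 64.56% * 96.4% / 100 = 62.2%

62.2%


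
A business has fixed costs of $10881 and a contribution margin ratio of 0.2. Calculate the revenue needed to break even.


Formula: BER = Fixed Costs / Contribution Margin Ratio
BER = $10881 / 0.2
BER = $54405.00 (to the nearest cent)

$54405.00


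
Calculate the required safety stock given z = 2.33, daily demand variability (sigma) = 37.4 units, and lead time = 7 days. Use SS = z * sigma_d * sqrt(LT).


Formula: SS = z * sigma_d * sqrt(LT)
sqrt(LT) = sqrt(7) = 2.6458
SS = 2.33 * 37.4 * 2.6458
SS = 230.6 units

230.6 units


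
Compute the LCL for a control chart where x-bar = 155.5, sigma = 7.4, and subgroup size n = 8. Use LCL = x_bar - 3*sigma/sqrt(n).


LCL = 155.5 - 3 * 7.4 / sqrt(8)

147.65


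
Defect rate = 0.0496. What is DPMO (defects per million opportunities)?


DPMO = defect_rate * 1000000 = 0.0496 * 1000000

49600


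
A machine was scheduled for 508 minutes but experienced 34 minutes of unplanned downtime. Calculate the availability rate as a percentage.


Formula: Availability = (Planned Time - Downtime) / Planned Time * 100
Uptime = 508 - 34 = 474 min
Availability = 474 / 508 * 100 = 93.3%

93.3%


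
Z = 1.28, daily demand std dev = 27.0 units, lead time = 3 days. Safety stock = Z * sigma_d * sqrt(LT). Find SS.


Formula: SS = z * sigma_d * sqrt(LT)
sqrt(LT) = sqrt(3) = 1.7321
SS = 1.28 * 27.0 * 1.7321
SS = 59.9 units

59.9 units


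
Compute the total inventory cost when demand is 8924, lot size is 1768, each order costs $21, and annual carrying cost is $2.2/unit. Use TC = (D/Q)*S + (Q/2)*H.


TC = 8924/1768 * 21 + 1768/2 * 2.2

$2050.80


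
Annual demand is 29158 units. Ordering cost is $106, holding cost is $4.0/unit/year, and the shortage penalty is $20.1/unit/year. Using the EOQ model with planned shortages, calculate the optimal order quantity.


Formula: EOQ* = sqrt(2DS/H) * sqrt((H+P)/P)
Base EOQ = sqrt(2*29158*106/4.0) = 1243.13 units
Correction = sqrt((4.0+20.1)/20.1) = 1.09499
EOQ* = 1243.13 * 1.09499 = 1361.2 units

1361.2 units


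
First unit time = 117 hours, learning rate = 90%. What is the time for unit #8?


Formula: T_n = T_1 * (learning_rate)^(log2(n)) where learning_rate = rate/100
Doublings = log2(8) = 3
T_n = 117 * 0.9^3
T_n = 117 * 0.729 = 85.3 hours

85.3 hours


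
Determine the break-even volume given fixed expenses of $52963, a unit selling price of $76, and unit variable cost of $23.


Formula: BEQ = Fixed Costs / (Price - Variable Cost)
Contribution margin = $76 - $23 = $53/unit
BEQ = ceil($52963 / $53/unit) = ceil(999.3) = 1000 units

1000 units


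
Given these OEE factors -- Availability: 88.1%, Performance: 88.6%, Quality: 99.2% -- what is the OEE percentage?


Formula: OEE = Availability * Performance * Quality / 10000
A * P = 88.1% * 88.6% / 100 = 78.06%
OEE = 78.06% * 99.2% / 100 = 77.4%

77.4%


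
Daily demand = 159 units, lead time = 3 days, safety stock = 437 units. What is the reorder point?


Formula: ROP = (Daily Demand * Lead Time) + Safety Stock
Demand during lead time = 159 * 3 = 477 units
ROP = 477 + 437 = 914 units

914 units


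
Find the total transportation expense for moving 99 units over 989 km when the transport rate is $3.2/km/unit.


TC = dist * cost * units = 989 * 3.2 * 99 = $313315.20

$313315.20


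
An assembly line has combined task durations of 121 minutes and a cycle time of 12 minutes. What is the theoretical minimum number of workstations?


Formula: N_min = ceil(Sum of Task Times / Cycle Time)
N_min = ceil(121 min / 12 min) = ceil(10.0833)
N_min = 11 stations

11


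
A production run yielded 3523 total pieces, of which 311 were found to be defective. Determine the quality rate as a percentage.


Formula: Quality Rate = Good Pieces / Total Pieces * 100
Good pieces = 3523 - 311 = 3212
QR = 3212 / 3523 * 100 = 91.2%

91.2%


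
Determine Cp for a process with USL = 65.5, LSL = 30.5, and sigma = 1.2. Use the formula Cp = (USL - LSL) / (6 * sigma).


Cp = (65.5 - 30.5) / (6 * 1.2)

4.86


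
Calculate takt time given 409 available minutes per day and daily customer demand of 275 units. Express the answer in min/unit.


Formula: Takt Time = Available Production Time / Customer Demand
Takt = 409 min/day / 275 units/day
Takt = 1.49 min/unit

1.49 min/unit


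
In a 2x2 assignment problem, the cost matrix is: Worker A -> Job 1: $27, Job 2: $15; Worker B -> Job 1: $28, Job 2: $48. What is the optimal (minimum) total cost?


Option 1: A->1 + B->2 = $27 + $48 = $75
Option 2: A->2 + B->1 = $15 + $28 = $43
Min cost = min($75, $43) = $43

$43


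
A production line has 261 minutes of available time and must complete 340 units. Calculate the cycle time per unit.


Formula: CT = Available Time / Number of Units
CT = 261 min / 340 units
CT = 0.77 min/unit

0.77 min/unit


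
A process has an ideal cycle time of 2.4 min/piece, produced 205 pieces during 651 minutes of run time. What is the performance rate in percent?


Formula: Performance = (Ideal CT * Total Count) / Run Time * 100
Ideal output time = 2.4 * 205 = 492.0 min
Performance = 492.0 / 651 * 100 = 75.6%

75.6%


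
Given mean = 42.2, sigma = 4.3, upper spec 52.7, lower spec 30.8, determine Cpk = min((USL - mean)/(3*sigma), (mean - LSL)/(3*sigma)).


Cpu = (52.7 - 42.2) / (3 * 4.3) = 0.81
Cpl = (42.2 - 30.8) / (3 * 4.3) = 0.88
Cpk = min(0.81, 0.88) = 0.81

0.81


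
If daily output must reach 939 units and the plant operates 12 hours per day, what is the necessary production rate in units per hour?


Formula: Production Rate = Daily Demand / Available Hours
Rate = 939 units/day / 12 hours/day
Rate = 78.3 units/hour

78.3 units/hour


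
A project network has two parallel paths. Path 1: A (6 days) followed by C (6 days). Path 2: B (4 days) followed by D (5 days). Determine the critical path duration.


Path 1 = 6 + 6 = 12 days
Path 2 = 4 + 5 = 9 days
Duration = max(12, 9) = 12 days

12 days


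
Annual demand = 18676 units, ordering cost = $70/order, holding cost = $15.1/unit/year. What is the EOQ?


Formula: EOQ = sqrt(2 * D * S / H)
Numerator: 2 * 18676 * 70 = 2614640
2DS/H = 2614640 / 15.1 = 173155.0
EOQ = sqrt(173155.0) = 416.1 units

416.1 units


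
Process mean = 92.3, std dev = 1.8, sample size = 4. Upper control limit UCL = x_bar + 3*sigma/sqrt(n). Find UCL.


UCL = 92.3 + 3 * 1.8 / sqrt(4)

95.0


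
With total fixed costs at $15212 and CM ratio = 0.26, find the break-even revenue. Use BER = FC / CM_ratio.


Formula: BER = Fixed Costs / Contribution Margin Ratio
BER = $15212 / 0.26
BER = $58507.69 (to the nearest cent)

$58507.69


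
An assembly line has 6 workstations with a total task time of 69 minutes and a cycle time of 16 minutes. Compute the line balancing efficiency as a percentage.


Formula: Efficiency = Sum of Task Times / (N_stations * CT) * 100
Total station capacity = 6 stations * 16 min = 96 min
Efficiency = 69 / 96 * 100 = 71.9%

71.9%


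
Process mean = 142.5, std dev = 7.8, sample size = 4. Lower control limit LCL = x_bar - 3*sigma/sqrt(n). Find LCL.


LCL = 142.5 - 3 * 7.8 / sqrt(4)

130.8


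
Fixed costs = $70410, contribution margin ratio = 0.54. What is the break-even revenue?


Formula: BER = Fixed Costs / Contribution Margin Ratio
BER = $70410 / 0.54
BER = $130388.89 (to the nearest cent)

$130388.89


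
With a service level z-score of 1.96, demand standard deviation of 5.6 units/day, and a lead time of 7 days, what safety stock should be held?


Formula: SS = z * sigma_d * sqrt(LT)
sqrt(LT) = sqrt(7) = 2.6458
SS = 1.96 * 5.6 * 2.6458
SS = 29.0 units

29.0 units


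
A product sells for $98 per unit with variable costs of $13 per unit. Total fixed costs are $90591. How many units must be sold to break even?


Formula: BEQ = Fixed Costs / (Price - Variable Cost)
Contribution margin = $98 - $13 = $85/unit
BEQ = ceil($90591 / $85/unit) = ceil(1065.78) = 1066 units

1066 units


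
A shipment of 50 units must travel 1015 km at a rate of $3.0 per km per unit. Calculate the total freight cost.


TC = dist * cost * units = 1015 * 3.0 * 50 = $152250.00

$152250.00


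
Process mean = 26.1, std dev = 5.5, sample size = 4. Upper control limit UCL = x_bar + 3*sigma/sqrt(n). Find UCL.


UCL = 26.1 + 3 * 5.5 / sqrt(4)

34.35


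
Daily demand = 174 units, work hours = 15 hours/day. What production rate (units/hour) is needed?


Formula: Production Rate = Daily Demand / Available Hours
Rate = 174 units/day / 15 hours/day
Rate = 11.6 units/hour

11.6 units/hour


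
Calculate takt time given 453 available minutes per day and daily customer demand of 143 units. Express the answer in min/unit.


Formula: Takt Time = Available Production Time / Customer Demand
Takt = 453 min/day / 143 units/day
Takt = 3.17 min/unit

3.17 min/unit


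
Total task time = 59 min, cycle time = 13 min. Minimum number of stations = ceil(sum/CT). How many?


Formula: N_min = ceil(Sum of Task Times / Cycle Time)
N_min = ceil(59 min / 13 min) = ceil(4.5385)
N_min = 5 stations

5


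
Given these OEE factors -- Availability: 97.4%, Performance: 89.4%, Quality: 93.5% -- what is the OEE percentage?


Formula: OEE = Availability * Performance * Quality / 10000
A * P = 97.4% * 89.4% / 100 = 87.08%
OEE = 87.08% * 93.5% / 100 = 81.4%

81.4%


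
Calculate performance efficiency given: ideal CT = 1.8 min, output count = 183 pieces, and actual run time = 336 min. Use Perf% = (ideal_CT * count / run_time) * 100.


Formula: Performance = (Ideal CT * Total Count) / Run Time * 100
Ideal output time = 1.8 * 183 = 329.4 min
Performance = 329.4 / 336 * 100 = 98.0%

98.0%


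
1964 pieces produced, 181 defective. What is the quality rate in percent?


Formula: Quality Rate = Good Pieces / Total Pieces * 100
Good pieces = 1964 - 181 = 1783
QR = 1783 / 1964 * 100 = 90.8%

90.8%


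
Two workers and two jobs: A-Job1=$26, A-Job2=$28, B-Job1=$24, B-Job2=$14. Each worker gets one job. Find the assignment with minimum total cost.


Option 1: A->1 + B->2 = $26 + $14 = $40
Option 2: A->2 + B->1 = $28 + $24 = $52
Min cost = min($40, $52) = $40

$40


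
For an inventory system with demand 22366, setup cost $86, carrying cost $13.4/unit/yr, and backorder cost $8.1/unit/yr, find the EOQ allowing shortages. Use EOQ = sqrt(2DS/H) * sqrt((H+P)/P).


Formula: EOQ* = sqrt(2DS/H) * sqrt((H+P)/P)
Base EOQ = sqrt(2*22366*86/13.4) = 535.8 units
Correction = sqrt((13.4+8.1)/8.1) = 1.62921
EOQ* = 535.8 * 1.62921 = 872.9 units

872.9 units


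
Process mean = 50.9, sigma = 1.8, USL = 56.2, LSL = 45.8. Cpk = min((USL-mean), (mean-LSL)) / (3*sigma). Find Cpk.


Cpu = (56.2 - 50.9) / (3 * 1.8) = 0.98
Cpl = (50.9 - 45.8) / (3 * 1.8) = 0.94
Cpk = min(0.98, 0.94) = 0.94

0.94


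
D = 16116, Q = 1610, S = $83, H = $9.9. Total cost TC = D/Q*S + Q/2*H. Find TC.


TC = 16116/1610 * 83 + 1610/2 * 9.9

$8800.32


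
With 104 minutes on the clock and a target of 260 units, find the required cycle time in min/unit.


Formula: CT = Available Time / Number of Units
CT = 104 min / 260 units
CT = 0.4 min/unit

0.4 min/unit


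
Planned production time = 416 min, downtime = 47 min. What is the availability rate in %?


Formula: Availability = (Planned Time - Downtime) / Planned Time * 100
Uptime = 416 - 47 = 369 min
Availability = 369 / 416 * 100 = 88.7%

88.7%


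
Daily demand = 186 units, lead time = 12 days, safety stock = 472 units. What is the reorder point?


Formula: ROP = (Daily Demand * Lead Time) + Safety Stock
Demand during lead time = 186 * 12 = 2232 units
ROP = 2232 + 472 = 2704 units

2704 units


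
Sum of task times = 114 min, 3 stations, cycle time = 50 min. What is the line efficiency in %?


Formula: Efficiency = Sum of Task Times / (N_stations * CT) * 100
Total station capacity = 3 stations * 50 min = 150 min
Efficiency = 114 / 150 * 100 = 76.0%

76.0%


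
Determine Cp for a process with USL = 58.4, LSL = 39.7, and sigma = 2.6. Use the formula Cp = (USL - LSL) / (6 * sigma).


Cp = (58.4 - 39.7) / (6 * 2.6)

1.2


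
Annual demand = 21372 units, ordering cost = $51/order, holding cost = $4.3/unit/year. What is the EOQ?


Formula: EOQ = sqrt(2 * D * S / H)
Numerator: 2 * 21372 * 51 = 2179944
2DS/H = 2179944 / 4.3 = 506963.7
EOQ = sqrt(506963.7) = 712.0 units

712.0 units


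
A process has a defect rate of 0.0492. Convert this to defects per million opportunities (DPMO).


DPMO = defect_rate * 1000000 = 0.0492 * 1000000

49200


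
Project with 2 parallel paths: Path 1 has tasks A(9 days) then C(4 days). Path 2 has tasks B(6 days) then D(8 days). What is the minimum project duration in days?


Path 1 = 9 + 4 = 13 days
Path 2 = 6 + 8 = 14 days
Duration = max(13, 14) = 14 days

14 days


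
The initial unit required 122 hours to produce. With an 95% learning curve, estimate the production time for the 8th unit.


Formula: T_n = T_1 * (learning_rate)^(log2(n)) where learning_rate = rate/100
Doublings = log2(8) = 3
T_n = 122 * 0.95^3
T_n = 122 * 0.8574 = 104.6 hours

104.6 hours


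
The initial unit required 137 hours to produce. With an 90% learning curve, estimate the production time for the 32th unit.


Formula: T_n = T_1 * (learning_rate)^(log2(n)) where learning_rate = rate/100
Doublings = log2(32) = 5
T_n = 137 * 0.9^5
T_n = 137 * 0.5905 = 80.9 hours

80.9 hours


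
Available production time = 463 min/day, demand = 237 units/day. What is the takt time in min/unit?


Formula: Takt Time = Available Production Time / Customer Demand
Takt = 463 min/day / 237 units/day
Takt = 1.95 min/unit

1.95 min/unit


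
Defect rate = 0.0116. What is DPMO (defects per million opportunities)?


DPMO = defect_rate * 1000000 = 0.0116 * 1000000

11600


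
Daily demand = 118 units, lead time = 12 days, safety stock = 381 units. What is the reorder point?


Formula: ROP = (Daily Demand * Lead Time) + Safety Stock
Demand during lead time = 118 * 12 = 1416 units
ROP = 1416 + 381 = 1797 units

1797 units


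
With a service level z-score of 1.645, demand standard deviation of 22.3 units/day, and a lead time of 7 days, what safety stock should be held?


Formula: SS = z * sigma_d * sqrt(LT)
sqrt(LT) = sqrt(7) = 2.6458
SS = 1.645 * 22.3 * 2.6458
SS = 97.1 units

97.1 units


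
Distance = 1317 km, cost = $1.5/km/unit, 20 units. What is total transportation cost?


TC = dist * cost * units = 1317 * 1.5 * 20 = $39510.00

$39510.00


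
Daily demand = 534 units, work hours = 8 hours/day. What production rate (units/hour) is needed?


Formula: Production Rate = Daily Demand / Available Hours
Rate = 534 units/day / 8 hours/day
Rate = 66.8 units/hour

66.8 units/hour


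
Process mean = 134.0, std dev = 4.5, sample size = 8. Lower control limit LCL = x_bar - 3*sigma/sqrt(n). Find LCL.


LCL = 134.0 - 3 * 4.5 / sqrt(8)

129.23


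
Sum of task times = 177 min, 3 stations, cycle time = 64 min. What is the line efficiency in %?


Formula: Efficiency = Sum of Task Times / (N_stations * CT) * 100
Total station capacity = 3 stations * 64 min = 192 min
Efficiency = 177 / 192 * 100 = 92.2%

92.2%


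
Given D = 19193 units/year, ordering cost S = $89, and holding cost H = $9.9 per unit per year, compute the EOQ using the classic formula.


Formula: EOQ = sqrt(2 * D * S / H)
Numerator: 2 * 19193 * 89 = 3416354
2DS/H = 3416354 / 9.9 = 345086.3
EOQ = sqrt(345086.3) = 587.4 units

587.4 units


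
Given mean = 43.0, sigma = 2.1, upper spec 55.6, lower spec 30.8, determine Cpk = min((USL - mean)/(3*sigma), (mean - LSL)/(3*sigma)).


Cpu = (55.6 - 43.0) / (3 * 2.1) = 2.0
Cpl = (43.0 - 30.8) / (3 * 2.1) = 1.94
Cpk = min(2.0, 1.94) = 1.94

1.94


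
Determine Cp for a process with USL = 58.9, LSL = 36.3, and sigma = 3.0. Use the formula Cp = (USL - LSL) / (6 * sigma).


Cp = (58.9 - 36.3) / (6 * 3.0)

1.26


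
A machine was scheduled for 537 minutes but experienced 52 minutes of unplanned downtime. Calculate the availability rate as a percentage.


Formula: Availability = (Planned Time - Downtime) / Planned Time * 100
Uptime = 537 - 52 = 485 min
Availability = 485 / 537 * 100 = 90.3%

90.3%
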